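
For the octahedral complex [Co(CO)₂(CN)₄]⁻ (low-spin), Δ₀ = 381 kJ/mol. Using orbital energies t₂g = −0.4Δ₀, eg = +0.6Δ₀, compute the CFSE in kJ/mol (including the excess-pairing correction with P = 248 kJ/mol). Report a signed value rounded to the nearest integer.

Ligand charges: 2×(+0) from CO and 4×(-1) from CN⁻ sum to -4; with overall charge -1, Co is +3.
Co³⁺: group 9, so d-count = 9 − 3 = 6.
Configuration: t₂g⁶ eg⁰.
Orbital CFSE = 6(-0.4) + 0(0.6) = -2.4Δ₀ = -2.4 × 381 = -914 kJ/mol.
Pairing penalty: 3 pairs vs 1 in the high-spin reference → 2 extra × P = 496 kJ/mol.
Overall CFSE = -914 + 496 = -418 kJ/mol.

-418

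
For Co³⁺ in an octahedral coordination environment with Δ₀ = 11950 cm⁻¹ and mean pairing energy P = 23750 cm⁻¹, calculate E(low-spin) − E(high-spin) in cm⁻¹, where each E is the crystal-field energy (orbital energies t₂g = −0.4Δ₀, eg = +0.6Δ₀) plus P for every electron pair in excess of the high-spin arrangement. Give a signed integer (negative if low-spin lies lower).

23600

Co³⁺: group 9, so d-count = 9 − 3 = 6.
High-spin d⁶ fills as t₂g⁴ eg² with CFSE 4(−0.4) + 2(+0.6) = -0.4Δ₀ = -4780 cm⁻¹.
For low-spin the configuration is t₂g⁶ eg⁰: orbital energy -2.4 × 11950 = -28680 cm⁻¹, and 2 additional pairs relative to high-spin add 47500 cm⁻¹, giving 18820 cm⁻¹.
The difference is 18820 − (-4780) = 23600 cm⁻¹, so high-spin lies lower.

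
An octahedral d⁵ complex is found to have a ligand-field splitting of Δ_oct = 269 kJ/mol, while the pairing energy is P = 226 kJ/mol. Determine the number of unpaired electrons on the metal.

1

Here Δ_oct > P (269 > 226), so the low-spin state is favoured.
Filling d⁵ accordingly: t₂g⁵ eg⁰.
Unpaired electrons: 1.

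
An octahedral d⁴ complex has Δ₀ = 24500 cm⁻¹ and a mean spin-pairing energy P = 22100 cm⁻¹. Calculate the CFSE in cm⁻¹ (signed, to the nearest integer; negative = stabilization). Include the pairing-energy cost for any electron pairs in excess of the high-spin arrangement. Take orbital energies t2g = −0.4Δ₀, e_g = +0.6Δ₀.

-17100

Here Δ₀ > P (24500 > 22100), so the low-spin state is favoured.
Configuration: t2g^4 e_g^0.
Orbital CFSE = -1.6Δ₀ = -1.6 × 24500 = -39200 cm⁻¹.
Excess pairs vs high-spin: 1 − 0 = 1; pairing cost = +22100 cm⁻¹.
Net CFSE = -39200 + 22100 = -17100 cm⁻¹.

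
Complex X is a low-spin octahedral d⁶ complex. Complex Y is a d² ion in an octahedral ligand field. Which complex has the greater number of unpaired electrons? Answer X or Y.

X: t2g^6 e_g^0 → 0 unpaired.
Y: For octahedral d² the high- and low-spin configurations coincide; t2g^2 e_g^0 → 2 unpaired.
So Y has more unpaired electrons.

Y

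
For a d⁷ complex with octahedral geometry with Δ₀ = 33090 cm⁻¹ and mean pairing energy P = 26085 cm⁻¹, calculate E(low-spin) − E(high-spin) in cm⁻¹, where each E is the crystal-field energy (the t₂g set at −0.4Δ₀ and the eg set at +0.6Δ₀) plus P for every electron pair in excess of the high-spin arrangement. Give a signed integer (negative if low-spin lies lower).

-7005

In the high-spin limit (t₂g⁵ eg²) the orbital term is -0.8Δ₀ = -26472 cm⁻¹, with no excess pairing.
Low-spin: t₂g⁶ eg¹, orbital CFSE = -1.8Δ₀ = -59562 cm⁻¹; plus 1 excess pair × P = +26085 cm⁻¹; total -33477 cm⁻¹.
The difference is -33477 − (-26472) = -7005 cm⁻¹, so low-spin lies lower.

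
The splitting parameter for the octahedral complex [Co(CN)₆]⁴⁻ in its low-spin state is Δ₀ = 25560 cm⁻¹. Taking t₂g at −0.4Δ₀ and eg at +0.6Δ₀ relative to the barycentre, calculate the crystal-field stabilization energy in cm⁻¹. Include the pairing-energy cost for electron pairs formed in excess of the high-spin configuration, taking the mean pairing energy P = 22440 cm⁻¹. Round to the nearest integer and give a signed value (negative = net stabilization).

Each CN⁻ contributes -1; 6 × (-1) = -6. With overall charge -4, Co is in the +2 oxidation state.
Co²⁺: group 9, so d-count = 9 − 2 = 7.
The d⁷ electrons fill as t₂g⁶ eg¹.
The orbital stabilization is -1.8Δ₀ = -1.8 × 25560 = -46008 cm⁻¹.
Relative to high-spin t₂g⁵ eg² (2 paired), the low-spin configuration has 1 additional pair, contributing +1 × 22440 = +22440 cm⁻¹.
Net CFSE = -46008 + 22440 = -23568 cm⁻¹.

-23568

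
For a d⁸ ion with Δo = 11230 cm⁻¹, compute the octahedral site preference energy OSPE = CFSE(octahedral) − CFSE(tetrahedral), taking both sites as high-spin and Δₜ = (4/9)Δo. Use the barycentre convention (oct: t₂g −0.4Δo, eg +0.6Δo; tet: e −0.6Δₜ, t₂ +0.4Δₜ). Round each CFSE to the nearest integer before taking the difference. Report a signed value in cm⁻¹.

Octahedral high-spin t2g^6 e_g^2: CFSE = -1.2 × 11230 = -13476 cm⁻¹.
In a tetrahedral site the filling is e^4 t2^4: CFSE(tet) = -0.8Δₜ = -0.8 × (4/9)(11230) = -3993 cm⁻¹.
Subtracting, OSPE = -13476 − (-3993) = -9483 cm⁻¹.

-9483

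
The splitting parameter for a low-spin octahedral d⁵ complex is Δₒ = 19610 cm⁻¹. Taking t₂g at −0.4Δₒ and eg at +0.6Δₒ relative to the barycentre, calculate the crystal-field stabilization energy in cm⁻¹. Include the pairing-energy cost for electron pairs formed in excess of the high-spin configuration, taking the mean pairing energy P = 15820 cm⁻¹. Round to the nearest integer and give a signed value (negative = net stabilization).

-7580

Configuration: t₂g⁵ eg⁰.
The orbital stabilization is -2.0Δₒ = -2.0 × 19610 = -39220 cm⁻¹.
High-spin d⁵ would be t₂g³ eg² with 0 pairs; low-spin has 2, so 2 excess pairs cost +2P = +31640 cm⁻¹.
Combining: -39220 + 31640 = -7580 cm⁻¹.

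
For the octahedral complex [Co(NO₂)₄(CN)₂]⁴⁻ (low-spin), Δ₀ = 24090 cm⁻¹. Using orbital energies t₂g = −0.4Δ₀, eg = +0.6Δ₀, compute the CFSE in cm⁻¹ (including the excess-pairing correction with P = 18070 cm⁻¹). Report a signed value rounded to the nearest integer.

Ligand charges: 4×(-1) from NO₂⁻ and 2×(-1) from CN⁻ sum to -6; with overall charge -4, Co is +2.
Co is in group 9, so Co²⁺ is d⁷ (9 − 2 = 7).
The d⁷ electrons fill as t₂g⁶ eg¹.
Orbital CFSE = 6(-0.4) + 1(0.6) = -1.8Δ₀ = -1.8 × 24090 = -43362 cm⁻¹.
Relative to high-spin t₂g⁵ eg² (2 paired), the low-spin configuration has 1 additional pair, contributing +1 × 18070 = +18070 cm⁻¹.
Combining: -43362 + 18070 = -25292 cm⁻¹.

-25292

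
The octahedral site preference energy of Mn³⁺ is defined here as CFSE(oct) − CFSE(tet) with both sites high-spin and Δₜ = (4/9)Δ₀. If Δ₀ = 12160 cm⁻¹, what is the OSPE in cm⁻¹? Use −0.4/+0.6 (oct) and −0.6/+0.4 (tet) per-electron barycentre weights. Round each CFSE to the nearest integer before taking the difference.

-5134

Mn sits in group 7; removing 3 electrons leaves Mn³⁺ with 7 − 3 = 4 d electrons.
Octahedral high-spin t2g^3 e_g^1: CFSE = -0.6 × 12160 = -7296 cm⁻¹.
In a tetrahedral site the filling is e^2 t2^2: CFSE(tet) = -0.4Δₜ = -0.4 × (4/9)(12160) = -2162 cm⁻¹.
Subtracting, OSPE = -7296 − (-2162) = -5134 cm⁻¹.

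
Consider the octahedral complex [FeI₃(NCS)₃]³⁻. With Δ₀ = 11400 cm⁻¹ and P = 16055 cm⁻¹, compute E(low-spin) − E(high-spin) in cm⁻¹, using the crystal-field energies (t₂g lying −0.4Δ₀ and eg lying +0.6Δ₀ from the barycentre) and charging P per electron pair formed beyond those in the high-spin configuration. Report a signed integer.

9310

Ligand charges: 3×(-1) from I⁻ and 3×(-1) from NCS⁻ sum to -6; with overall charge -3, Fe is +3.
Group 8 minus oxidation state +3 gives a d⁵ configuration for Fe³⁺.
In the high-spin limit (t₂g³ eg²) the orbital term is 0.0Δ₀ = 0 cm⁻¹, with no excess pairing.
Low-spin t₂g⁵ eg⁰ gives -2.0Δ₀ = -22800 cm⁻¹, but forming 2 extra pairs costs 2P = 32110 cm⁻¹, so E(LS) = -22800 + 32110 = 9310 cm⁻¹.
E(LS) − E(HS) = 9310 − (0) = 9310 cm⁻¹.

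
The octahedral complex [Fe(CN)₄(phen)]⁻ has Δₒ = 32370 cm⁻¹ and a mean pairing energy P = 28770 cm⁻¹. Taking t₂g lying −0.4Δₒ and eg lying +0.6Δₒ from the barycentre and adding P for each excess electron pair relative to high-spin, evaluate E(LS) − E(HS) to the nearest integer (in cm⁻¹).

-7200

Ligand charges: 4×(-1) from CN⁻ and 1×(+0) from phen sum to -4; with overall charge -1, Fe is +3.
Group 8 minus oxidation state +3 gives a d⁵ configuration for Fe³⁺.
In the high-spin limit (t₂g³ eg²) the orbital term is 0.0Δₒ = 0 cm⁻¹, with no excess pairing.
Low-spin: t₂g⁵ eg⁰, orbital CFSE = -2.0Δₒ = -64740 cm⁻¹; plus 2 excess pairs × P = +57540 cm⁻¹; total -7200 cm⁻¹.
E(LS) − E(HS) = -7200 − (0) = -7200 cm⁻¹.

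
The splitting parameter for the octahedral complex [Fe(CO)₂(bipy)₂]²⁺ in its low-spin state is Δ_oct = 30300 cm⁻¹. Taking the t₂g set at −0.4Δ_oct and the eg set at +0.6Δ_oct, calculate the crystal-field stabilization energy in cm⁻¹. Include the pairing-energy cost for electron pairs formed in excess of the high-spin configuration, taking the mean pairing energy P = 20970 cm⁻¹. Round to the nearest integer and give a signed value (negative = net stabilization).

-30780

Ligand charges: 2×(+0) from CO and 2×(+0) from bipy sum to +0; with overall charge +2, Fe is +2.
Fe is in group 8, so Fe²⁺ is d⁶ (8 − 2 = 6).
Electron filling gives t₂g⁶ eg⁰.
Orbital CFSE = 6(-0.4) + 0(0.6) = -2.4Δ_oct = -2.4 × 30300 = -72720 cm⁻¹.
Pairing penalty: 3 pairs vs 1 in the high-spin reference → 2 extra × P = 41940 cm⁻¹.
Overall CFSE = -72720 + 41940 = -30780 cm⁻¹.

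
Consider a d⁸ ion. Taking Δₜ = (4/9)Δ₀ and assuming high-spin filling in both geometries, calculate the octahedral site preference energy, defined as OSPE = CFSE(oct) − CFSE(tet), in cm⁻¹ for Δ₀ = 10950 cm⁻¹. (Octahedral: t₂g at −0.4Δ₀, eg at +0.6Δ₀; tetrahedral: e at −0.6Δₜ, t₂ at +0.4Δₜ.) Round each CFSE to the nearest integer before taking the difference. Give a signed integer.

-9247

In an octahedral site d⁸ (HS) is t₂g⁶ eg², giving CFSE(oct) = -1.2Δ₀ = -13140 cm⁻¹.
Tetrahedral e⁴ t₂⁴ gives -0.8Δₜ = -0.8 × (4/9) × 10950 = -3893 cm⁻¹.
OSPE = -13140 − (-3893) = -9247 cm⁻¹.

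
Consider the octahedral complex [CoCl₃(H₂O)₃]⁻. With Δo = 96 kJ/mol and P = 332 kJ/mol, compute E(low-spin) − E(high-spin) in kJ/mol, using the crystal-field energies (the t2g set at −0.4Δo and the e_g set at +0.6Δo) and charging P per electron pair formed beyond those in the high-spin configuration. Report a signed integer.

236

Ligand charges: 3×(-1) from Cl⁻ and 3×(+0) from H₂O sum to -3; with overall charge -1, Co is +2.
Co²⁺: group 9, so d-count = 9 − 2 = 7.
High-spin d⁷ fills as t2g^5 e_g^2 with CFSE 5(−0.4) + 2(+0.6) = -0.8Δo = -77 kJ/mol.
Low-spin t2g^6 e_g^1 gives -1.8Δo = -173 kJ/mol, but forming 1 extra pair costs 1P = 332 kJ/mol, so E(LS) = -173 + 332 = 159 kJ/mol.
Thus E(LS) − E(HS) = 236 kJ/mol.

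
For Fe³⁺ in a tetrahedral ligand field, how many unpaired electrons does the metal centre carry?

Fe sits in group 8; removing 3 electrons leaves Fe³⁺ with 8 − 3 = 5 d electrons.
Tetrahedral splitting is small, so the complex is high-spin.
Configuration: e^2 t2^3, giving 5 unpaired electrons.

5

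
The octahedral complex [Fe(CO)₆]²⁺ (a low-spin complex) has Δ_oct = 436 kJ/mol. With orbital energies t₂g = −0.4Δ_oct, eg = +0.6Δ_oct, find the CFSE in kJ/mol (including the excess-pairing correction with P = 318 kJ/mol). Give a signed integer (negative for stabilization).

-410

CO is neutral, so the +2 overall charge sits on Fe: oxidation state +2.
Fe sits in group 8; removing 2 electrons leaves Fe²⁺ with 8 − 2 = 6 d electrons.
The d⁶ electrons fill as t₂g⁶ eg⁰.
The orbital stabilization is -2.4Δ_oct = -2.4 × 436 = -1046 kJ/mol.
Relative to high-spin t₂g⁴ eg² (1 paired), the low-spin configuration has 2 additional pairs, contributing +2 × 318 = +636 kJ/mol.
Combining: -1046 + 636 = -410 kJ/mol.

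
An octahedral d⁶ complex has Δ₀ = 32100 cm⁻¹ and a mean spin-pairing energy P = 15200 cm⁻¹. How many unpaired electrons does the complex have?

Since Δ₀ = 32100 cm⁻¹ > P = 15200 cm⁻¹, the complex adopts the low-spin configuration.
Filling d⁶ accordingly: t₂g⁶ eg⁰.
Unpaired electrons: 0.

0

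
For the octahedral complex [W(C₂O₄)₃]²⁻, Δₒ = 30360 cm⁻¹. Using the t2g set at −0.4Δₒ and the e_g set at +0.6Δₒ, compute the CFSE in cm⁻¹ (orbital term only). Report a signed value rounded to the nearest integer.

Each C₂O₄²⁻ contributes -2; 3 × (-2) = -6. With overall charge -2, W is in the +4 oxidation state.
Group 6 minus oxidation state +4 gives a d² configuration for W⁴⁺.
Configuration: t2g^2 e_g^0.
The orbital stabilization is -0.8Δₒ = -0.8 × 30360 = -24288 cm⁻¹.

-24288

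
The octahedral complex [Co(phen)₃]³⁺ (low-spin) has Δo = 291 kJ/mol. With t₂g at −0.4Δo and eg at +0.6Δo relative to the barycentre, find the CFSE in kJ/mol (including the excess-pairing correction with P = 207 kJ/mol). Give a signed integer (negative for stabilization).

phen is neutral, so the +3 overall charge sits on Co: oxidation state +3.
Group 9 minus oxidation state +3 gives a d⁶ configuration for Co³⁺.
Configuration: t₂g⁶ eg⁰.
The orbital stabilization is -2.4Δo = -2.4 × 291 = -698 kJ/mol.
High-spin d⁶ would be t₂g⁴ eg² with 1 pair; low-spin has 3, so 2 excess pairs cost +2P = +414 kJ/mol.
Net CFSE = -698 + 414 = -284 kJ/mol.

-284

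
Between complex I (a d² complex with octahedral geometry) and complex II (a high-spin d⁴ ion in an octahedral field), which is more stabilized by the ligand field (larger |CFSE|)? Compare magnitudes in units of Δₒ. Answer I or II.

I: t₂g² eg⁰, CFSE = -0.8Δₒ.
II: t₂g³ eg¹, CFSE = -0.6Δₒ.
So I has the larger |CFSE|.

I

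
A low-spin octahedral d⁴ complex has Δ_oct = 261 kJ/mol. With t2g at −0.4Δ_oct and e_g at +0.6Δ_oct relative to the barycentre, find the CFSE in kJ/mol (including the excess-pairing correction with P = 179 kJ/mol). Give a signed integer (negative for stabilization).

The d⁴ electrons fill as t2g^4 e_g^0.
Orbital CFSE = 4(-0.4) + 0(0.6) = -1.6Δ_oct = -1.6 × 261 = -418 kJ/mol.
Relative to high-spin t2g^3 e_g^1 (0 paired), the low-spin configuration has 1 additional pair, contributing +1 × 179 = +179 kJ/mol.
Net CFSE = -418 + 179 = -239 kJ/mol.

-239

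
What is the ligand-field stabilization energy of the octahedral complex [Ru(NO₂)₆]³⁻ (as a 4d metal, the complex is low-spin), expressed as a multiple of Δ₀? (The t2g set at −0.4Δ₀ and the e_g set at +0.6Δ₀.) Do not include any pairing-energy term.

-2.0 Δ₀

Each NO₂⁻ contributes -1; 6 × (-1) = -6. With overall charge -3, Ru is in the +3 oxidation state.
Ru is in group 8, so Ru³⁺ is d⁵ (8 − 3 = 5).
Configuration: t2g^5 e_g^0.
CFSE = 5(-0.4Δ₀) + 0(0.6Δ₀) = -2.0Δ₀ + 0.0Δ₀ = -2.0Δ₀.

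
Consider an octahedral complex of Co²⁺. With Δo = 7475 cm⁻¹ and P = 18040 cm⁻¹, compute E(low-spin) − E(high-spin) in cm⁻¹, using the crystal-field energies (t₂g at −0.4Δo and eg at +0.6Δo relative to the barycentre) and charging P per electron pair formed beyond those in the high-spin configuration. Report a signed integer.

Group 9 minus oxidation state +2 gives a d⁷ configuration for Co²⁺.
High-spin: t₂g⁵ eg², CFSE = -0.8Δo = -5980 cm⁻¹.
Low-spin: t₂g⁶ eg¹, orbital CFSE = -1.8Δo = -13455 cm⁻¹; plus 1 excess pair × P = +18040 cm⁻¹; total 4585 cm⁻¹.
The difference is 4585 − (-5980) = 10565 cm⁻¹, so high-spin lies lower.

10565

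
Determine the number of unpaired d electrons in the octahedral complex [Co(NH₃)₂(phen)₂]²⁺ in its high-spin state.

Ligand charges: 2×(+0) from NH₃ and 2×(+0) from phen sum to +0; with overall charge +2, Co is +2.
Group 9 minus oxidation state +2 gives a d⁷ configuration for Co²⁺.
Configuration: t₂g⁵ eg², giving 3 unpaired electrons.

3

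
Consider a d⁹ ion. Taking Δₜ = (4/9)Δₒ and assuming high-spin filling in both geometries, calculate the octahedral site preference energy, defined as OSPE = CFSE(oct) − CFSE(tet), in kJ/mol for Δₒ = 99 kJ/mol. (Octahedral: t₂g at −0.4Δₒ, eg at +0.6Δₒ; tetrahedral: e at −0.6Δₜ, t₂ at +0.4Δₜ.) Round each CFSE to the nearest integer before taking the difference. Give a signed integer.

In an octahedral site d⁹ (HS) is t₂g⁶ eg³, giving CFSE(oct) = -0.6Δₒ = -59 kJ/mol.
In a tetrahedral site the filling is e⁴ t₂⁵: CFSE(tet) = -0.4Δₜ = -0.4 × (4/9)(99) = -18 kJ/mol.
OSPE = CFSE(oct) − CFSE(tet) = -59 − (-18) = -41 kJ/mol.

-41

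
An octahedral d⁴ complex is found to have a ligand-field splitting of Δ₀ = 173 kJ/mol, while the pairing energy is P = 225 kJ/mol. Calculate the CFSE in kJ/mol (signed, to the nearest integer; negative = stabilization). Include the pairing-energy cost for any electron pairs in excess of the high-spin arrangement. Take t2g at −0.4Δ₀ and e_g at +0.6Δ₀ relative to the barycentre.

-104

Here Δ₀ < P (173 < 225), so the high-spin state is favoured.
Filling d⁴ accordingly: t2g^3 e_g^1.
Orbital CFSE = -0.6Δ₀ = -0.6 × 173 = -104 kJ/mol.
High-spin has no excess pairs, so no pairing correction applies.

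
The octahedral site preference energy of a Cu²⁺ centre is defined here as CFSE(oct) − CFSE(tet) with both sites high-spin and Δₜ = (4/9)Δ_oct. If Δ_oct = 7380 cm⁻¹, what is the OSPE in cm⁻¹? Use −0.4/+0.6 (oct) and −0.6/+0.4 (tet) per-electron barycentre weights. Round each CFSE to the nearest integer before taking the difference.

-3116

Cu²⁺: group 11, so d-count = 11 − 2 = 9.
In an octahedral site d⁹ (HS) is t2g^6 e_g^3, giving CFSE(oct) = -0.6Δ_oct = -4428 cm⁻¹.
In a tetrahedral site the filling is e^4 t2^5: CFSE(tet) = -0.4Δₜ = -0.4 × (4/9)(7380) = -1312 cm⁻¹.
OSPE = CFSE(oct) − CFSE(tet) = -4428 − (-1312) = -3116 cm⁻¹.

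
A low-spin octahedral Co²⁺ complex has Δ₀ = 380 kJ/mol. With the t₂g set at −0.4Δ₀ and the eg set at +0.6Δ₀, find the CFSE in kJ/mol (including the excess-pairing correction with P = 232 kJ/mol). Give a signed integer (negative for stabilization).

Co is in group 9, so Co²⁺ is d⁷ (9 − 2 = 7).
Electron filling gives t₂g⁶ eg¹.
The orbital stabilization is -1.8Δ₀ = -1.8 × 380 = -684 kJ/mol.
Relative to high-spin t₂g⁵ eg² (2 paired), the low-spin configuration has 1 additional pair, contributing +1 × 232 = +232 kJ/mol.
Combining: -684 + 232 = -452 kJ/mol.

-452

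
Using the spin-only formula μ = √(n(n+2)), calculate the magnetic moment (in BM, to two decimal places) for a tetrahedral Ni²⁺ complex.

2.83 BM

Ni²⁺: group 10, so d-count = 10 − 2 = 8.
Tetrahedral splitting is small, so the complex is high-spin.
Configuration: e^4 t2^4 → 2 unpaired electrons.
μ(spin-only) = √[2(2+2)] = √8 ≈ 2.83 BM.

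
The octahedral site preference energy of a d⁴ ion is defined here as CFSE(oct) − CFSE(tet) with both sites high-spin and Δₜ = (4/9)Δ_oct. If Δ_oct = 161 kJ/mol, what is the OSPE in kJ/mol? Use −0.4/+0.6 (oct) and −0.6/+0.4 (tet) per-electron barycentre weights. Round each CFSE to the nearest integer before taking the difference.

-68

Octahedral high-spin t₂g³ eg¹: CFSE = -0.6 × 161 = -97 kJ/mol.
Tetrahedral: e² t₂², CFSE = 2(−0.6) + 2(+0.4) = -0.4Δₜ = -0.4 × (4/9) × 161 = -29 kJ/mol.
OSPE = CFSE(oct) − CFSE(tet) = -97 − (-29) = -68 kJ/mol.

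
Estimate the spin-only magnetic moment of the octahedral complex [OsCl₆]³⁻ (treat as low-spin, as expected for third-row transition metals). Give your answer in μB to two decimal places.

1.73 μB

Each Cl⁻ contributes -1; 6 × (-1) = -6. With overall charge -3, Os is in the +3 oxidation state.
Os is in group 8, so Os³⁺ is d⁵ (8 − 3 = 5).
Configuration: t₂g⁵ eg⁰ → 1 unpaired electron.
μ(spin-only) = √[1(1+2)] = √3 ≈ 1.73 μB.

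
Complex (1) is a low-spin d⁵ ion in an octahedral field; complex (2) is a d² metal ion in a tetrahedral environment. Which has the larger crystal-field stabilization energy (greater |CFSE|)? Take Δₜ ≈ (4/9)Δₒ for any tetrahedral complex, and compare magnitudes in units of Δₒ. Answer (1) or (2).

(1): t₂g⁵ eg⁰, CFSE = -2.0Δₒ.
(2): Tetrahedral fields are weak (Δₜ ≈ 4/9 Δₒ), so electrons fill high-spin; e² t₂⁰, CFSE = -1.2Δₜ ≈ -0.53Δₒ.
So (1) has the larger |CFSE|.

(1)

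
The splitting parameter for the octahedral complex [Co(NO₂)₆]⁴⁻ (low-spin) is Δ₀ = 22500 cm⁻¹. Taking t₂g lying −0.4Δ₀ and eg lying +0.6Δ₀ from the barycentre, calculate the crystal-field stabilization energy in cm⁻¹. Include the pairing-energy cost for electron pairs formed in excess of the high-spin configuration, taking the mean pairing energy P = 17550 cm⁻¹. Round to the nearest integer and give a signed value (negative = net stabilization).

-22950

Each NO₂⁻ contributes -1; 6 × (-1) = -6. With overall charge -4, Co is in the +2 oxidation state.
Group 9 minus oxidation state +2 gives a d⁷ configuration for Co²⁺.
Electron filling gives t₂g⁶ eg¹.
CFSE(orbital) = 6×(-0.4Δ₀) + 1×(0.6Δ₀) = -1.8Δ₀; with Δ₀ = 22500 cm⁻¹ that is -40500 cm⁻¹.
High-spin d⁷ would be t₂g⁵ eg² with 2 pairs; low-spin has 3, so 1 excess pair costs +1P = +17550 cm⁻¹.
Overall CFSE = -40500 + 17550 = -22950 cm⁻¹.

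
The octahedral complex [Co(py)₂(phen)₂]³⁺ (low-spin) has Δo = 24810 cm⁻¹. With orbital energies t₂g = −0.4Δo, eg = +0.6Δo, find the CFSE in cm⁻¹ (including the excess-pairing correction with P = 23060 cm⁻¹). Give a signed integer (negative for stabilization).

Ligand charges: 2×(+0) from py and 2×(+0) from phen sum to +0; with overall charge +3, Co is +3.
Co is in group 9, so Co³⁺ is d⁶ (9 − 3 = 6).
The d⁶ electrons fill as t₂g⁶ eg⁰.
CFSE(orbital) = 6×(-0.4Δo) + 0×(0.6Δo) = -2.4Δo; with Δo = 24810 cm⁻¹ that is -59544 cm⁻¹.
Relative to high-spin t₂g⁴ eg² (1 paired), the low-spin configuration has 2 additional pairs, contributing +2 × 23060 = +46120 cm⁻¹.
Overall CFSE = -59544 + 46120 = -13424 cm⁻¹.

-13424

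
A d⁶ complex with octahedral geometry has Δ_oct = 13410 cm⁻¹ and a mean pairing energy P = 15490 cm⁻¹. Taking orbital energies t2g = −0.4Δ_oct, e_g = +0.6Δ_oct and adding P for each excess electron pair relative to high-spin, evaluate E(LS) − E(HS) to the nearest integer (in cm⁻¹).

High-spin d⁶ fills as t2g^4 e_g^2 with CFSE 4(−0.4) + 2(+0.6) = -0.4Δ_oct = -5364 cm⁻¹.
Low-spin: t2g^6 e_g^0, orbital CFSE = -2.4Δ_oct = -32184 cm⁻¹; plus 2 excess pairs × P = +30980 cm⁻¹; total -1204 cm⁻¹.
E(LS) − E(HS) = -1204 − (-5364) = 4160 cm⁻¹.

4160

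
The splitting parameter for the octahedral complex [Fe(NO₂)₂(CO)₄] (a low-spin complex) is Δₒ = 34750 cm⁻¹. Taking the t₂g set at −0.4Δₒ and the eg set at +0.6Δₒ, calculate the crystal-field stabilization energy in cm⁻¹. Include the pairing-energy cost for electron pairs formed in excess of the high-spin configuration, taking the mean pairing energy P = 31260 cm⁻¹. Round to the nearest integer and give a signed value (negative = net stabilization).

-20880

Ligand charges: 2×(-1) from NO₂⁻ and 4×(+0) from CO sum to -2; with overall charge +0, Fe is +2.
Fe sits in group 8; removing 2 electrons leaves Fe²⁺ with 8 − 2 = 6 d electrons.
Configuration: t₂g⁶ eg⁰.
Orbital CFSE = 6(-0.4) + 0(0.6) = -2.4Δₒ = -2.4 × 34750 = -83400 cm⁻¹.
High-spin d⁶ would be t₂g⁴ eg² with 1 pair; low-spin has 3, so 2 excess pairs cost +2P = +62520 cm⁻¹.
Overall CFSE = -83400 + 62520 = -20880 cm⁻¹.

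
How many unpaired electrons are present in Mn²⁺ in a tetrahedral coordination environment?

Mn is in group 7, so Mn²⁺ is d⁵ (7 − 2 = 5).
Tetrahedral fields are weak (Δₜ ≈ 4/9 Δₒ), so electrons fill high-spin.
Configuration: e^2 t2^3, giving 5 unpaired electrons.

5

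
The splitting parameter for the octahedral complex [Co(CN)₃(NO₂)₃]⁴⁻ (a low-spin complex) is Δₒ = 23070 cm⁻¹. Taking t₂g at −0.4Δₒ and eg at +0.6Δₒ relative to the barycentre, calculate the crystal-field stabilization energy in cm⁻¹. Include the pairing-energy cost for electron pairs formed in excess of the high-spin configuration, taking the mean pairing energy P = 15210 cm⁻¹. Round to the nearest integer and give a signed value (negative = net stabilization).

-26316

Ligand charges: 3×(-1) from CN⁻ and 3×(-1) from NO₂⁻ sum to -6; with overall charge -4, Co is +2.
Group 9 minus oxidation state +2 gives a d⁷ configuration for Co²⁺.
Configuration: t₂g⁶ eg¹.
The orbital stabilization is -1.8Δₒ = -1.8 × 23070 = -41526 cm⁻¹.
Pairing penalty: 3 pairs vs 2 in the high-spin reference → 1 extra × P = 15210 cm⁻¹.
Overall CFSE = -41526 + 15210 = -26316 cm⁻¹.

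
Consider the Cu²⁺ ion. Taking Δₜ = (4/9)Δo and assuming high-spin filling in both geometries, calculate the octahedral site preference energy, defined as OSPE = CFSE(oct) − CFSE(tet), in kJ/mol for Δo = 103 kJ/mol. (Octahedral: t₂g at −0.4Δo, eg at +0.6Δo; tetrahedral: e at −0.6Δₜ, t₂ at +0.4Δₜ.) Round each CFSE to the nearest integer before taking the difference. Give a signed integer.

Cu is in group 11, so Cu²⁺ is d⁹ (11 − 2 = 9).
Octahedral (high-spin): t₂g⁶ eg³, CFSE = 6(−0.4) + 3(+0.6) = -0.6Δo = -0.6 × 103 = -62 kJ/mol.
In a tetrahedral site the filling is e⁴ t₂⁵: CFSE(tet) = -0.4Δₜ = -0.4 × (4/9)(103) = -18 kJ/mol.
OSPE = -62 − (-18) = -44 kJ/mol.

-44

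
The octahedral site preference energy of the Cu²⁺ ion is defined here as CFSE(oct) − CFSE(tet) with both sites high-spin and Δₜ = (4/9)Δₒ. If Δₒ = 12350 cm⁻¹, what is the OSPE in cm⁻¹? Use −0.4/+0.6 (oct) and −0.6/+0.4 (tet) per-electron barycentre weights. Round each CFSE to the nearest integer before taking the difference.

-5214

Cu is in group 11, so Cu²⁺ is d⁹ (11 − 2 = 9).
In an octahedral site d⁹ (HS) is t2g^6 e_g^3, giving CFSE(oct) = -0.6Δₒ = -7410 cm⁻¹.
In a tetrahedral site the filling is e^4 t2^5: CFSE(tet) = -0.4Δₜ = -0.4 × (4/9)(12350) = -2196 cm⁻¹.
OSPE = CFSE(oct) − CFSE(tet) = -7410 − (-2196) = -5214 cm⁻¹.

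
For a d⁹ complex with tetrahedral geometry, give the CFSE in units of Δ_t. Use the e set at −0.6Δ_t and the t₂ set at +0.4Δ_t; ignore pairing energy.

With tetrahedral geometry the complex is necessarily high-spin.
Configuration: e⁴ t₂⁵.
CFSE = 4(-0.6Δ_t) + 5(0.4Δ_t) = -2.4Δ_t + 2.0Δ_t = -0.4Δ_t.

-0.4 Δ_t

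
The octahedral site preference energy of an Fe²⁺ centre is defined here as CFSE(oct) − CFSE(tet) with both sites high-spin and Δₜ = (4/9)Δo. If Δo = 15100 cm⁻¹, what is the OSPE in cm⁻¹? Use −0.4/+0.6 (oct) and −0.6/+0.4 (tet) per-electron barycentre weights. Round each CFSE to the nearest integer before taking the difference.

-2013

Fe is in group 8, so Fe²⁺ is d⁶ (8 − 2 = 6).
Octahedral (high-spin): t2g^4 e_g^2, CFSE = 4(−0.4) + 2(+0.6) = -0.4Δo = -0.4 × 15100 = -6040 cm⁻¹.
In a tetrahedral site the filling is e^3 t2^3: CFSE(tet) = -0.6Δₜ = -0.6 × (4/9)(15100) = -4027 cm⁻¹.
OSPE = CFSE(oct) − CFSE(tet) = -6040 − (-4027) = -2013 cm⁻¹.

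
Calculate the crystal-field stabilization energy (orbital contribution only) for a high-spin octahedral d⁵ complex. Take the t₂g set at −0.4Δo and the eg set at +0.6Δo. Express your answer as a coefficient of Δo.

0.0 Δo

Configuration: t₂g³ eg².
CFSE = 3(-0.4Δo) + 2(0.6Δo) = -1.2Δo + 1.2Δo = 0.0Δo.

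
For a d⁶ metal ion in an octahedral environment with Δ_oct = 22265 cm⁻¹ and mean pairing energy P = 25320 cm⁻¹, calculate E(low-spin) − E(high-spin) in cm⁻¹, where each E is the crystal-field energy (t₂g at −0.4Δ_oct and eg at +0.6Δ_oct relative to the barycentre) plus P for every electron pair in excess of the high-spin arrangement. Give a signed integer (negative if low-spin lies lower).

In the high-spin limit (t₂g⁴ eg²) the orbital term is -0.4Δ_oct = -8906 cm⁻¹, with no excess pairing.
For low-spin the configuration is t₂g⁶ eg⁰: orbital energy -2.4 × 22265 = -53436 cm⁻¹, and 2 additional pairs relative to high-spin add 50640 cm⁻¹, giving -2796 cm⁻¹.
The difference is -2796 − (-8906) = 6110 cm⁻¹, so high-spin lies lower.

6110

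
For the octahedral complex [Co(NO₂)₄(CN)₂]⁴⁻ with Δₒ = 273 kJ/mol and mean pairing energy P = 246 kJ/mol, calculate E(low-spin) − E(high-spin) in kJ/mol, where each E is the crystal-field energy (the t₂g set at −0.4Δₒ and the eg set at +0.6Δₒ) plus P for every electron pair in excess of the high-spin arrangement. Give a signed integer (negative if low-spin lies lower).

Ligand charges: 4×(-1) from NO₂⁻ and 2×(-1) from CN⁻ sum to -6; with overall charge -4, Co is +2.
Co sits in group 9; removing 2 electrons leaves Co²⁺ with 9 − 2 = 7 d electrons.
High-spin d⁷ fills as t₂g⁵ eg² with CFSE 5(−0.4) + 2(+0.6) = -0.8Δₒ = -218 kJ/mol.
Low-spin: t₂g⁶ eg¹, orbital CFSE = -1.8Δₒ = -491 kJ/mol; plus 1 excess pair × P = +246 kJ/mol; total -245 kJ/mol.
The difference is -245 − (-218) = -27 kJ/mol, so low-spin lies lower.

-27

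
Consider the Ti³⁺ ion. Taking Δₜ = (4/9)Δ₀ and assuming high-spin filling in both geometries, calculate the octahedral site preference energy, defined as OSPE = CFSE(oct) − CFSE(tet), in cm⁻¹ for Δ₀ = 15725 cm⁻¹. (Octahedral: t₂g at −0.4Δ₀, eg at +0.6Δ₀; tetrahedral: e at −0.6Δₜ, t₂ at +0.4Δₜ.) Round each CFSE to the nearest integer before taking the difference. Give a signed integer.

-2097

Ti sits in group 4; removing 3 electrons leaves Ti³⁺ with 4 − 3 = 1 d electrons.
Octahedral high-spin t₂g¹ eg⁰: CFSE = -0.4 × 15725 = -6290 cm⁻¹.
Tetrahedral: e¹ t₂⁰, CFSE = 1(−0.6) + 0(+0.4) = -0.6Δₜ = -0.6 × (4/9) × 15725 = -4193 cm⁻¹.
OSPE = -6290 − (-4193) = -2097 cm⁻¹.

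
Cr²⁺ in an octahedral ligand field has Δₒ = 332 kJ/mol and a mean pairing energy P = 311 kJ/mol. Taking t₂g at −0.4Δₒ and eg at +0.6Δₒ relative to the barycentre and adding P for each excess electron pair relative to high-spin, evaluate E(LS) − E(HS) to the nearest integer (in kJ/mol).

-21

Cr is in group 6, so Cr²⁺ is d⁴ (6 − 2 = 4).
In the high-spin limit (t₂g³ eg¹) the orbital term is -0.6Δₒ = -199 kJ/mol, with no excess pairing.
Low-spin: t₂g⁴ eg⁰, orbital CFSE = -1.6Δₒ = -531 kJ/mol; plus 1 excess pair × P = +311 kJ/mol; total -220 kJ/mol.
E(LS) − E(HS) = -220 − (-199) = -21 kJ/mol.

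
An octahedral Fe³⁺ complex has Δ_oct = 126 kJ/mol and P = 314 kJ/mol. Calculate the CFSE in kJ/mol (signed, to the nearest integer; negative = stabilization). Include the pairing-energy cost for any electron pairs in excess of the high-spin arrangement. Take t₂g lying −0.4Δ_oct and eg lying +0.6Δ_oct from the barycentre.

Fe sits in group 8; removing 3 electrons leaves Fe³⁺ with 8 − 3 = 5 d electrons.
Here Δ_oct < P (126 < 314), so the high-spin state is favoured.
Filling d⁵ accordingly: t₂g³ eg².
Orbital CFSE = 0.0Δ_oct = 0.0 × 126 = 0 kJ/mol.
High-spin has no excess pairs, so no pairing correction applies.

0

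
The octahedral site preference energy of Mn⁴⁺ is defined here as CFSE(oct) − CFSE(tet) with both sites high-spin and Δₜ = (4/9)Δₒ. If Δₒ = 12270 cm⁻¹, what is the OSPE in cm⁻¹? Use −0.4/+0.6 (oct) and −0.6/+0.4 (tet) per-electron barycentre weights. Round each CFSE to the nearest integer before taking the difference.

-10361

Mn is in group 7, so Mn⁴⁺ is d³ (7 − 4 = 3).
Octahedral (high-spin): t₂g³ eg⁰, CFSE = 3(−0.4) + 0(+0.6) = -1.2Δₒ = -1.2 × 12270 = -14724 cm⁻¹.
Tetrahedral e² t₂¹ gives -0.8Δₜ = -0.8 × (4/9) × 12270 = -4363 cm⁻¹.
OSPE = -14724 − (-4363) = -10361 cm⁻¹.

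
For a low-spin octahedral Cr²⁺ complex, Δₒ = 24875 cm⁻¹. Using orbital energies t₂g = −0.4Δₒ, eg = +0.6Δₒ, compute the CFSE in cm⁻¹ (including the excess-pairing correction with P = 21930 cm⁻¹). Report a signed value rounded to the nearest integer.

Cr sits in group 6; removing 2 electrons leaves Cr²⁺ with 6 − 2 = 4 d electrons.
Configuration: t₂g⁴ eg⁰.
CFSE(orbital) = 4×(-0.4Δₒ) + 0×(0.6Δₒ) = -1.6Δₒ; with Δₒ = 24875 cm⁻¹ that is -39800 cm⁻¹.
Pairing penalty: 1 pair vs 0 in the high-spin reference → 1 extra × P = 21930 cm⁻¹.
Combining: -39800 + 21930 = -17870 cm⁻¹.

-17870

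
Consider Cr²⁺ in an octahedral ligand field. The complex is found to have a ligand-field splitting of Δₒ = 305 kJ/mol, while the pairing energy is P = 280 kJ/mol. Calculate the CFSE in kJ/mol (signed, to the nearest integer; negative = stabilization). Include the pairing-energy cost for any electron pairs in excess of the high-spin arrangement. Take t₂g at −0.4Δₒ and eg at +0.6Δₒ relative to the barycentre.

Cr²⁺: group 6, so d-count = 6 − 2 = 4.
With Δₒ > P the complex is low-spin.
Configuration: t₂g⁴ eg⁰.
Orbital CFSE = -1.6Δₒ = -1.6 × 305 = -488 kJ/mol.
Excess pairs vs high-spin: 1 − 0 = 1; pairing cost = +280 kJ/mol.
Net CFSE = -488 + 280 = -208 kJ/mol.

-208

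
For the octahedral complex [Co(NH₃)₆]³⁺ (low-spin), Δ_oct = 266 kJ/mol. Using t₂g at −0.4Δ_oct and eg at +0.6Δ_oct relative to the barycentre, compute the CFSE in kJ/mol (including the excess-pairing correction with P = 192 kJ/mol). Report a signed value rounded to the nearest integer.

-254

NH₃ is neutral, so the +3 overall charge sits on Co: oxidation state +3.
Co is in group 9, so Co³⁺ is d⁶ (9 − 3 = 6).
Configuration: t₂g⁶ eg⁰.
CFSE(orbital) = 6×(-0.4Δ_oct) + 0×(0.6Δ_oct) = -2.4Δ_oct; with Δ_oct = 266 kJ/mol that is -638 kJ/mol.
High-spin d⁶ would be t₂g⁴ eg² with 1 pair; low-spin has 3, so 2 excess pairs cost +2P = +384 kJ/mol.
Combining: -638 + 384 = -254 kJ/mol.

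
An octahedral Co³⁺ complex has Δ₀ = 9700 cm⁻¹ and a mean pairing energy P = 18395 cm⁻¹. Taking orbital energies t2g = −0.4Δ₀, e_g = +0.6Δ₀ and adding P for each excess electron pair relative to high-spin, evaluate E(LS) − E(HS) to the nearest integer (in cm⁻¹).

Co is in group 9, so Co³⁺ is d⁶ (9 − 3 = 6).
High-spin: t2g^4 e_g^2, CFSE = -0.4Δ₀ = -3880 cm⁻¹.
Low-spin t2g^6 e_g^0 gives -2.4Δ₀ = -23280 cm⁻¹, but forming 2 extra pairs costs 2P = 36790 cm⁻¹, so E(LS) = -23280 + 36790 = 13510 cm⁻¹.
The difference is 13510 − (-3880) = 17390 cm⁻¹, so high-spin lies lower.

17390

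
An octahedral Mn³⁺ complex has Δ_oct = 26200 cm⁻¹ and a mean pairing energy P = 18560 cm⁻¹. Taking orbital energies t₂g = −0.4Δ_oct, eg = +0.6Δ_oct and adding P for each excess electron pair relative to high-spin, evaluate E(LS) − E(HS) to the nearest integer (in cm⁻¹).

Mn is in group 7, so Mn³⁺ is d⁴ (7 − 3 = 4).
High-spin d⁴ fills as t₂g³ eg¹ with CFSE 3(−0.4) + 1(+0.6) = -0.6Δ_oct = -15720 cm⁻¹.
For low-spin the configuration is t₂g⁴ eg⁰: orbital energy -1.6 × 26200 = -41920 cm⁻¹, and 1 additional pair relative to high-spin adds 18560 cm⁻¹, giving -23360 cm⁻¹.
E(LS) − E(HS) = -23360 − (-15720) = -7640 cm⁻¹.

-7640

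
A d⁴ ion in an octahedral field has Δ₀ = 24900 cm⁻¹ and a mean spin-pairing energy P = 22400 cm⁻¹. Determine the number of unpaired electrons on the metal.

Here Δ₀ > P (24900 > 22400), so the low-spin state is favoured.
Configuration: t₂g⁴ eg⁰.
Unpaired electrons: 2.

2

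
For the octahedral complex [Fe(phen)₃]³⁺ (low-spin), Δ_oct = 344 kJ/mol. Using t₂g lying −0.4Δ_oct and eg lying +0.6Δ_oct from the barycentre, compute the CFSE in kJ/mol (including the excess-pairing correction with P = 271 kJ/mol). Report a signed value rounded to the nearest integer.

phen is neutral, so the +3 overall charge sits on Fe: oxidation state +3.
Fe is in group 8, so Fe³⁺ is d⁵ (8 − 3 = 5).
Configuration: t₂g⁵ eg⁰.
CFSE(orbital) = 5×(-0.4Δ_oct) + 0×(0.6Δ_oct) = -2.0Δ_oct; with Δ_oct = 344 kJ/mol that is -688 kJ/mol.
Relative to high-spin t₂g³ eg² (0 paired), the low-spin configuration has 2 additional pairs, contributing +2 × 271 = +542 kJ/mol.
Net CFSE = -688 + 542 = -146 kJ/mol.

-146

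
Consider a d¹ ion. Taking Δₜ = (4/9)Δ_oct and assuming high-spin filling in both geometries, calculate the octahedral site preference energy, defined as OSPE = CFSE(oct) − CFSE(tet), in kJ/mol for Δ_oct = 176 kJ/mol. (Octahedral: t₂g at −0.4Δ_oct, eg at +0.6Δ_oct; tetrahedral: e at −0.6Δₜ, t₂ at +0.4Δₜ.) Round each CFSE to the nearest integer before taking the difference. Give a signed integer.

-23

Octahedral high-spin t₂g¹ eg⁰: CFSE = -0.4 × 176 = -70 kJ/mol.
In a tetrahedral site the filling is e¹ t₂⁰: CFSE(tet) = -0.6Δₜ = -0.6 × (4/9)(176) = -47 kJ/mol.
Subtracting, OSPE = -70 − (-47) = -23 kJ/mol.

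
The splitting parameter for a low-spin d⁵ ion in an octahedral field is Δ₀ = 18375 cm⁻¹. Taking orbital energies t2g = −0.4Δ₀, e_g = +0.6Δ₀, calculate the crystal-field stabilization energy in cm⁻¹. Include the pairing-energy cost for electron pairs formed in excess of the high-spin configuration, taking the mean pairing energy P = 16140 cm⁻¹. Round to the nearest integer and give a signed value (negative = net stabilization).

The d⁵ electrons fill as t2g^5 e_g^0.
CFSE(orbital) = 5×(-0.4Δ₀) + 0×(0.6Δ₀) = -2.0Δ₀; with Δ₀ = 18375 cm⁻¹ that is -36750 cm⁻¹.
High-spin d⁵ would be t2g^3 e_g^2 with 0 pairs; low-spin has 2, so 2 excess pairs cost +2P = +32280 cm⁻¹.
Combining: -36750 + 32280 = -4470 cm⁻¹.

-4470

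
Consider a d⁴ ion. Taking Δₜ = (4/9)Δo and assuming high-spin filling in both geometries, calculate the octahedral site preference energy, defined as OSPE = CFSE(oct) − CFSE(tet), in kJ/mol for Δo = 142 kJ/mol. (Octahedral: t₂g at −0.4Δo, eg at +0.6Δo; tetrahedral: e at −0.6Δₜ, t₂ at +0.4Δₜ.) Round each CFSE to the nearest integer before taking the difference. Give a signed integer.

Octahedral (high-spin): t₂g³ eg¹, CFSE = 3(−0.4) + 1(+0.6) = -0.6Δo = -0.6 × 142 = -85 kJ/mol.
Tetrahedral: e² t₂², CFSE = 2(−0.6) + 2(+0.4) = -0.4Δₜ = -0.4 × (4/9) × 142 = -25 kJ/mol.
OSPE = -85 − (-25) = -60 kJ/mol.

-60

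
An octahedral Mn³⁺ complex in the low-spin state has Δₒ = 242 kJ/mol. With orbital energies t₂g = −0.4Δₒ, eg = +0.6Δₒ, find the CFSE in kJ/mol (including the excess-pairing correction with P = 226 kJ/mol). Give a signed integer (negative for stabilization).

Mn is in group 7, so Mn³⁺ is d⁴ (7 − 3 = 4).
Electron filling gives t₂g⁴ eg⁰.
CFSE(orbital) = 4×(-0.4Δₒ) + 0×(0.6Δₒ) = -1.6Δₒ; with Δₒ = 242 kJ/mol that is -387 kJ/mol.
Relative to high-spin t₂g³ eg¹ (0 paired), the low-spin configuration has 1 additional pair, contributing +1 × 226 = +226 kJ/mol.
Combining: -387 + 226 = -161 kJ/mol.

-161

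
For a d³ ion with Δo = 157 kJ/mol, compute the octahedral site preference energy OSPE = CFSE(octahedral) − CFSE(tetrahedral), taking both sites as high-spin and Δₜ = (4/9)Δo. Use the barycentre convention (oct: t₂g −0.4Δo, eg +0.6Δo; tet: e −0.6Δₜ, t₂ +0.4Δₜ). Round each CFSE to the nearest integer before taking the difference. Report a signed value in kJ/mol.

-132

In an octahedral site d³ (HS) is t2g^3 e_g^0, giving CFSE(oct) = -1.2Δo = -188 kJ/mol.
In a tetrahedral site the filling is e^2 t2^1: CFSE(tet) = -0.8Δₜ = -0.8 × (4/9)(157) = -56 kJ/mol.
OSPE = -188 − (-56) = -132 kJ/mol.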